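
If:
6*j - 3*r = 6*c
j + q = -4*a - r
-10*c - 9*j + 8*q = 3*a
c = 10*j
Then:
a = -3*r/70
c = -5*r/9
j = -r/18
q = -487*r/630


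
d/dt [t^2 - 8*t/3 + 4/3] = 2*t - 8/3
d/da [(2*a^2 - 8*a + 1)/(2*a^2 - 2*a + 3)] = 2*(6*a^2 + 4*a - 11)/(4*a^4 - 8*a^3 + 16*a^2 - 12*a + 9)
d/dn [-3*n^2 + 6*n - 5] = 6 - 6*n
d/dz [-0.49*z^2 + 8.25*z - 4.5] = 8.25 - 0.98*z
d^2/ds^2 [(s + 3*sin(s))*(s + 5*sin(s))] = -8*s*sin(s) - 60*sin(s)^2 + 16*cos(s) + 32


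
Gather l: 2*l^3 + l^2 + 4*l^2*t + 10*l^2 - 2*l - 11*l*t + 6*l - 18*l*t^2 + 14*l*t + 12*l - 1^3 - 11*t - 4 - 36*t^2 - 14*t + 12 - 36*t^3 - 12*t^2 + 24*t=2*l^3 + l^2*(4*t + 11) + l*(-18*t^2 + 3*t + 16) - 36*t^3 - 48*t^2 - t + 7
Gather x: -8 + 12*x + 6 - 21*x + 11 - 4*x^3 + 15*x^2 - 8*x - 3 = -4*x^3 + 15*x^2 - 17*x + 6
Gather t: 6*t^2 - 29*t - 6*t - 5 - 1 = 6*t^2 - 35*t - 6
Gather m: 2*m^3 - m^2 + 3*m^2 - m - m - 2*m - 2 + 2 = 2*m^3 + 2*m^2 - 4*m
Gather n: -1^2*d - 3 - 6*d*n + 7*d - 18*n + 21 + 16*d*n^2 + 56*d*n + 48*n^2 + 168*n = 6*d + n^2*(16*d + 48) + n*(50*d + 150) + 18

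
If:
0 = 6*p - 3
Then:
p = 1/2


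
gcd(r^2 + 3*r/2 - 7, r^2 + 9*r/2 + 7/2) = r + 7/2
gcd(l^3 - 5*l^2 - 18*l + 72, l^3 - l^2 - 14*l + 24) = l^2 + l - 12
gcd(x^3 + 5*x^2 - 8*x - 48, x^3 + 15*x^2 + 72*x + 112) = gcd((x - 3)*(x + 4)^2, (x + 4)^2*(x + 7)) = x^2 + 8*x + 16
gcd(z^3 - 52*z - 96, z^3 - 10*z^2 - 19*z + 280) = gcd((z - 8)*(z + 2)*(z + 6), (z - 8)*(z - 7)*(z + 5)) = z - 8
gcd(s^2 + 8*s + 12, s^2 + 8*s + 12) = s^2 + 8*s + 12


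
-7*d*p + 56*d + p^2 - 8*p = (-7*d + p)*(p - 8)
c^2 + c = c*(c + 1)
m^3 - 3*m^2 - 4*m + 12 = (m - 3)*(m - 2)*(m + 2)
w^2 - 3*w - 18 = (w - 6)*(w + 3)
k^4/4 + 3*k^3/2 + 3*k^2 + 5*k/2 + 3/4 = (k/4 + 1/4)*(k + 1)^2*(k + 3)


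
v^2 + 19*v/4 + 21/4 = (v + 7/4)*(v + 3)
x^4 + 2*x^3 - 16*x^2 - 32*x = x*(x - 4)*(x + 2)*(x + 4)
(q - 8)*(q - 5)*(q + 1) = q^3 - 12*q^2 + 27*q + 40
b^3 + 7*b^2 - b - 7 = (b - 1)*(b + 1)*(b + 7)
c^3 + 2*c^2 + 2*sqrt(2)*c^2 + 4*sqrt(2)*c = c*(c + 2)*(c + 2*sqrt(2))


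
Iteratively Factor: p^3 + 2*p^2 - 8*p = (p + 4)*(p^2 - 2*p) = (p - 2)*(p + 4)*(p)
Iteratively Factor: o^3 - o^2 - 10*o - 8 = (o + 1)*(o^2 - 2*o - 8) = (o - 4)*(o + 1)*(o + 2)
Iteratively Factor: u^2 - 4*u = (u - 4)*(u)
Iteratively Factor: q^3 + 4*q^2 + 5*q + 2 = (q + 1)*(q^2 + 3*q + 2) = (q + 1)^2*(q + 2)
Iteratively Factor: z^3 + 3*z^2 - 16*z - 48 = (z - 4)*(z^2 + 7*z + 12) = (z - 4)*(z + 4)*(z + 3)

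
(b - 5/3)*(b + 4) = b^2 + 7*b/3 - 20/3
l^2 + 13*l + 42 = (l + 6)*(l + 7)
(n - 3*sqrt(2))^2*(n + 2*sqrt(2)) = n^3 - 4*sqrt(2)*n^2 - 6*n + 36*sqrt(2)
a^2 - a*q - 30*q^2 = (a - 6*q)*(a + 5*q)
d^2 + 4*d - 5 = (d - 1)*(d + 5)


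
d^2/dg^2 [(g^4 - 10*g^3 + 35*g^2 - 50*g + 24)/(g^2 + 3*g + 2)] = 2*(g^6 + 9*g^5 + 33*g^4 - 177*g^3 - 294*g^2 + 396*g + 608)/(g^6 + 9*g^5 + 33*g^4 + 63*g^3 + 66*g^2 + 36*g + 8)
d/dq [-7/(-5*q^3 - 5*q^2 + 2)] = 35*q*(-3*q - 2)/(5*q^3 + 5*q^2 - 2)^2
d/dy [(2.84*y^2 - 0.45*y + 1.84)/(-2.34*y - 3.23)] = (-6.6456*y^2 - 18.3464*y + 5.7591)/(5.4756*y^2 + 15.1164*y + 10.4329)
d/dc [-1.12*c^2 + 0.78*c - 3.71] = 0.78 - 2.24*c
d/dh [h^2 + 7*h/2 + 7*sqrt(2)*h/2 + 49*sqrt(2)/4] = 2*h + 7/2 + 7*sqrt(2)/2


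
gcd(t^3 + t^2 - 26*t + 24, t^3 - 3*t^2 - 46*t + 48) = t^2 + 5*t - 6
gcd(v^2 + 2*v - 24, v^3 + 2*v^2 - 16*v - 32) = v - 4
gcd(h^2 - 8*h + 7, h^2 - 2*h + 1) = h - 1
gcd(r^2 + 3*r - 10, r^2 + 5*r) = r + 5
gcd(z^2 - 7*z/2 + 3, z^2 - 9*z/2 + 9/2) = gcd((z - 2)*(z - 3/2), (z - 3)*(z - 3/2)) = z - 3/2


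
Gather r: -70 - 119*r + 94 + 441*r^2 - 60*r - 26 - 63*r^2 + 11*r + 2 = 378*r^2 - 168*r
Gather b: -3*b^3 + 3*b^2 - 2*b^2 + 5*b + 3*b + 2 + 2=-3*b^3 + b^2 + 8*b + 4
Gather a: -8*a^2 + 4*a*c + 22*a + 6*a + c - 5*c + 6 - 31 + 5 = -8*a^2 + a*(4*c + 28) - 4*c - 20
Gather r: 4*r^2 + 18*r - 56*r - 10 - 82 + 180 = 4*r^2 - 38*r + 88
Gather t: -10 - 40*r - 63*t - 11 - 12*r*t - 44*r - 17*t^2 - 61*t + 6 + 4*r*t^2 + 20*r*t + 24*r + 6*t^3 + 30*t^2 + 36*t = -60*r + 6*t^3 + t^2*(4*r + 13) + t*(8*r - 88) - 15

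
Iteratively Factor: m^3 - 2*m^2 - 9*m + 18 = (m - 2)*(m^2 - 9) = (m - 2)*(m + 3)*(m - 3)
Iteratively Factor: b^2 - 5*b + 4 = (b - 4)*(b - 1)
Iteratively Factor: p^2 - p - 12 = (p + 3)*(p - 4)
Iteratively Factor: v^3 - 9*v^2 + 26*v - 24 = (v - 3)*(v^2 - 6*v + 8) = (v - 4)*(v - 3)*(v - 2)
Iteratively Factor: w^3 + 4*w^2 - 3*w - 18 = (w + 3)*(w^2 + w - 6) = (w - 2)*(w + 3)*(w + 3)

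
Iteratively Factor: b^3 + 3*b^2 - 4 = (b - 1)*(b^2 + 4*b + 4) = (b - 1)*(b + 2)*(b + 2)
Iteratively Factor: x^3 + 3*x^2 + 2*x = (x)*(x^2 + 3*x + 2) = x*(x + 1)*(x + 2)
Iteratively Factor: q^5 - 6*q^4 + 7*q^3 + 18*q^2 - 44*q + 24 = (q - 1)*(q^4 - 5*q^3 + 2*q^2 + 20*q - 24) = (q - 2)*(q - 1)*(q^3 - 3*q^2 - 4*q + 12) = (q - 2)^2*(q - 1)*(q^2 - q - 6) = (q - 3)*(q - 2)^2*(q - 1)*(q + 2)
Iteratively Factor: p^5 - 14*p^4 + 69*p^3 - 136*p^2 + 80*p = (p)*(p^4 - 14*p^3 + 69*p^2 - 136*p + 80) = p*(p - 4)*(p^3 - 10*p^2 + 29*p - 20) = p*(p - 4)^2*(p^2 - 6*p + 5) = p*(p - 5)*(p - 4)^2*(p - 1)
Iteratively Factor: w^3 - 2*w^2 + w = (w - 1)*(w^2 - w) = w*(w - 1)*(w - 1)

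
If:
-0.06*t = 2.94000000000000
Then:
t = -49.00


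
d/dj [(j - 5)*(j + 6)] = 2*j + 1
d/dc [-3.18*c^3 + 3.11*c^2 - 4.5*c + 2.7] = -9.54*c^2 + 6.22*c - 4.5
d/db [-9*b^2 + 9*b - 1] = 9 - 18*b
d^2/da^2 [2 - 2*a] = 0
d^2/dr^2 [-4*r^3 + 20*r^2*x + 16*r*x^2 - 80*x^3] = -24*r + 40*x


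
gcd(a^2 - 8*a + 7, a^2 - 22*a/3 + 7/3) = a - 7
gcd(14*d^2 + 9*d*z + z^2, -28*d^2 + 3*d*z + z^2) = 7*d + z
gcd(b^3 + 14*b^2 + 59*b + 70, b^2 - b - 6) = b + 2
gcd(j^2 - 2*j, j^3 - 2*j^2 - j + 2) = j - 2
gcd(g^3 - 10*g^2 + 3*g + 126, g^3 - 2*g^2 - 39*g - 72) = g + 3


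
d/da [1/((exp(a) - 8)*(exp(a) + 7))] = (1 - 2*exp(a))*exp(a)/(exp(4*a) - 2*exp(3*a) - 111*exp(2*a) + 112*exp(a) + 3136)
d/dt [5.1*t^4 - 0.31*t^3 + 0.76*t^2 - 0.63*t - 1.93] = 20.4*t^3 - 0.93*t^2 + 1.52*t - 0.63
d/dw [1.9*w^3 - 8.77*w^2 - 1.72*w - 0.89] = 5.7*w^2 - 17.54*w - 1.72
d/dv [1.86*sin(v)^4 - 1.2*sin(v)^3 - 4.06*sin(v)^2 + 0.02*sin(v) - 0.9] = (7.44*sin(v)^3 - 3.6*sin(v)^2 - 8.12*sin(v) + 0.02)*cos(v)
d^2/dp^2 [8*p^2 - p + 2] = 16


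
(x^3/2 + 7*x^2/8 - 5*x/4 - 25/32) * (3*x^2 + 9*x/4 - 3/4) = 3*x^5/2 + 15*x^4/4 - 69*x^3/32 - 93*x^2/16 - 105*x/128 + 75/128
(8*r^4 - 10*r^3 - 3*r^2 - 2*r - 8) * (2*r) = 16*r^5 - 20*r^4 - 6*r^3 - 4*r^2 - 16*r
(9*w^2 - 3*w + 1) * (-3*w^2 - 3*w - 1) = -27*w^4 - 18*w^3 - 3*w^2 - 1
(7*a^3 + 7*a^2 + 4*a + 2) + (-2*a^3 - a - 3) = 5*a^3 + 7*a^2 + 3*a - 1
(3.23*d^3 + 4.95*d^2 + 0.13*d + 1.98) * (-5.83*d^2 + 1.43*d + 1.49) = -18.8309*d^5 - 24.2396*d^4 + 11.1333*d^3 - 3.982*d^2 + 3.0251*d + 2.9502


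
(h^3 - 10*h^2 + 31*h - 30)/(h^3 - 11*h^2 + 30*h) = (h^2 - 5*h + 6)/(h*(h - 6))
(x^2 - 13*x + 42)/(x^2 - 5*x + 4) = (x^2 - 13*x + 42)/(x^2 - 5*x + 4)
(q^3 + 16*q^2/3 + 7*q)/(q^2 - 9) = q*(3*q + 7)/(3*(q - 3))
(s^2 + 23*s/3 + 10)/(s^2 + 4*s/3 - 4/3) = (3*s^2 + 23*s + 30)/(3*s^2 + 4*s - 4)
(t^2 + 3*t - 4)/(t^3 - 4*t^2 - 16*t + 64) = (t - 1)/(t^2 - 8*t + 16)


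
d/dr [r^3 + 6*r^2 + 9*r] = 3*r^2 + 12*r + 9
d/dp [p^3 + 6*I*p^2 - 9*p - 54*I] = 3*p^2 + 12*I*p - 9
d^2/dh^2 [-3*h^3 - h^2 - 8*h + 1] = -18*h - 2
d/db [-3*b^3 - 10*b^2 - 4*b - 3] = -9*b^2 - 20*b - 4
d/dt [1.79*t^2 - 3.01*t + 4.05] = 3.58*t - 3.01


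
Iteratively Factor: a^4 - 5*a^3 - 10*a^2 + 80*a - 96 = (a + 4)*(a^3 - 9*a^2 + 26*a - 24) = (a - 2)*(a + 4)*(a^2 - 7*a + 12) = (a - 4)*(a - 2)*(a + 4)*(a - 3)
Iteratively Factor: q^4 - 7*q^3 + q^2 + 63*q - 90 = (q - 5)*(q^3 - 2*q^2 - 9*q + 18) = (q - 5)*(q - 2)*(q^2 - 9) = (q - 5)*(q - 2)*(q + 3)*(q - 3)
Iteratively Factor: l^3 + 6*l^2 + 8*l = (l + 4)*(l^2 + 2*l) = l*(l + 4)*(l + 2)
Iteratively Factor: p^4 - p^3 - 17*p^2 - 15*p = (p + 1)*(p^3 - 2*p^2 - 15*p) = p*(p + 1)*(p^2 - 2*p - 15) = p*(p + 1)*(p + 3)*(p - 5)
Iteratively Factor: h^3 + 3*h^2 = (h)*(h^2 + 3*h) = h^2*(h + 3)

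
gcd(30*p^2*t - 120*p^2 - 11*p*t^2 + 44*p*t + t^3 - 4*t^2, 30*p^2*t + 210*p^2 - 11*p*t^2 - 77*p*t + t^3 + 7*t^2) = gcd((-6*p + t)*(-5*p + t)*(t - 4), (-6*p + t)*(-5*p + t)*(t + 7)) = 30*p^2 - 11*p*t + t^2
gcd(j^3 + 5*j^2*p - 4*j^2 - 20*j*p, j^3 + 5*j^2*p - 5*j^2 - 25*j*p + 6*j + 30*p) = j + 5*p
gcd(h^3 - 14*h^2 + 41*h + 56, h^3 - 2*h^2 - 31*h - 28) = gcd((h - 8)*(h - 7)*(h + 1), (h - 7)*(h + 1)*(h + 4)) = h^2 - 6*h - 7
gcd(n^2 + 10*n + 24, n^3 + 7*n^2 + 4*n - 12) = n + 6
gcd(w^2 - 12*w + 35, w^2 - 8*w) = 1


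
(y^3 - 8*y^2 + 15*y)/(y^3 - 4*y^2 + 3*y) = (y - 5)/(y - 1)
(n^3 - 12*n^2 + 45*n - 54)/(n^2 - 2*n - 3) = (n^2 - 9*n + 18)/(n + 1)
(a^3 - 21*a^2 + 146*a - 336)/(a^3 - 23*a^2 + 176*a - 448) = (a - 6)/(a - 8)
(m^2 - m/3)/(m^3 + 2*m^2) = (m - 1/3)/(m*(m + 2))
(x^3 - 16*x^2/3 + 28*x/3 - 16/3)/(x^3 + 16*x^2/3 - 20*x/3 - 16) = (3*x^2 - 10*x + 8)/(3*x^2 + 22*x + 24)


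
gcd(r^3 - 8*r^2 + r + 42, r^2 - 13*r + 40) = 1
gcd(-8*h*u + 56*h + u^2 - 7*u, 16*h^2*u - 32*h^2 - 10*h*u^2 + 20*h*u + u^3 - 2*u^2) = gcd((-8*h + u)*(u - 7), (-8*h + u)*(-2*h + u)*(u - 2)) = -8*h + u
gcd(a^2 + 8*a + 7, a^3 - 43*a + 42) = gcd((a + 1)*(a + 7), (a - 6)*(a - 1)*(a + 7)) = a + 7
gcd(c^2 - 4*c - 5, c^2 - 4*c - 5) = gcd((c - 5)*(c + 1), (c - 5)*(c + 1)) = c^2 - 4*c - 5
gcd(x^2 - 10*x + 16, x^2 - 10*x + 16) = x^2 - 10*x + 16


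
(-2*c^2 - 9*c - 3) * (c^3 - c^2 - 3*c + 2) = -2*c^5 - 7*c^4 + 12*c^3 + 26*c^2 - 9*c - 6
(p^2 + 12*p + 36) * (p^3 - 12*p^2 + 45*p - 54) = p^5 - 63*p^3 + 54*p^2 + 972*p - 1944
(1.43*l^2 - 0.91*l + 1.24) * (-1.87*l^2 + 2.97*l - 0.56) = -2.6741*l^4 + 5.9488*l^3 - 5.8223*l^2 + 4.1924*l - 0.6944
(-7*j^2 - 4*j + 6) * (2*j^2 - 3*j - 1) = -14*j^4 + 13*j^3 + 31*j^2 - 14*j - 6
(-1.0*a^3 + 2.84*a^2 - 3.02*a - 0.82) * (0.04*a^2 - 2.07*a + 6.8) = -0.04*a^5 + 2.1836*a^4 - 12.7996*a^3 + 25.5306*a^2 - 18.8386*a - 5.576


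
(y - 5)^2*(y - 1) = y^3 - 11*y^2 + 35*y - 25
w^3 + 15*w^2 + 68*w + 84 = (w + 2)*(w + 6)*(w + 7)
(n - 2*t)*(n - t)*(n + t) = n^3 - 2*n^2*t - n*t^2 + 2*t^3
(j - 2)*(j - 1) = j^2 - 3*j + 2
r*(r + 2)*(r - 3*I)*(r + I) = r^4 + 2*r^3 - 2*I*r^3 + 3*r^2 - 4*I*r^2 + 6*r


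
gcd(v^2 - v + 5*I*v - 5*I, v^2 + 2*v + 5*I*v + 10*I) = v + 5*I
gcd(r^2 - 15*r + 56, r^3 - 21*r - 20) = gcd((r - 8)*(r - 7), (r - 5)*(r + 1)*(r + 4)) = 1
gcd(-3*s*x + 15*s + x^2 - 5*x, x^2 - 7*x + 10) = x - 5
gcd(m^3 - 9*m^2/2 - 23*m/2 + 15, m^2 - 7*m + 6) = m^2 - 7*m + 6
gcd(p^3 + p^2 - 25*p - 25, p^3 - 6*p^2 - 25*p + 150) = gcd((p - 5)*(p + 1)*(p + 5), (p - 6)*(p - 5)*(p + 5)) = p^2 - 25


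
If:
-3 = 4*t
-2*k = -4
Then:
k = 2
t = -3/4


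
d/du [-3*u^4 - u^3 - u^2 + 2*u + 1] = -12*u^3 - 3*u^2 - 2*u + 2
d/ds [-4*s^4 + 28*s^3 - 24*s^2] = 4*s*(-4*s^2 + 21*s - 12)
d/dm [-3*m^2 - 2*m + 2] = -6*m - 2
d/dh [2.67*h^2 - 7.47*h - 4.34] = 5.34*h - 7.47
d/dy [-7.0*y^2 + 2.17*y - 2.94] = 2.17 - 14.0*y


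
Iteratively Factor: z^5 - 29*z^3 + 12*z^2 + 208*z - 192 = (z + 4)*(z^4 - 4*z^3 - 13*z^2 + 64*z - 48) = (z - 4)*(z + 4)*(z^3 - 13*z + 12) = (z - 4)*(z - 3)*(z + 4)*(z^2 + 3*z - 4) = (z - 4)*(z - 3)*(z + 4)^2*(z - 1)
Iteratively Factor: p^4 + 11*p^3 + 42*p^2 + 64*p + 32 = (p + 4)*(p^3 + 7*p^2 + 14*p + 8) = (p + 2)*(p + 4)*(p^2 + 5*p + 4) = (p + 1)*(p + 2)*(p + 4)*(p + 4)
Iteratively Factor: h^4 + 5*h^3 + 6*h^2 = (h)*(h^3 + 5*h^2 + 6*h) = h*(h + 3)*(h^2 + 2*h) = h*(h + 2)*(h + 3)*(h)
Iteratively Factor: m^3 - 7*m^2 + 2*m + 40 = (m - 5)*(m^2 - 2*m - 8) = (m - 5)*(m + 2)*(m - 4)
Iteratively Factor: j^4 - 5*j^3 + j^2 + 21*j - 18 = (j + 2)*(j^3 - 7*j^2 + 15*j - 9) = (j - 1)*(j + 2)*(j^2 - 6*j + 9) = (j - 3)*(j - 1)*(j + 2)*(j - 3)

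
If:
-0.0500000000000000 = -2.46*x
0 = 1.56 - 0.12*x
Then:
No Solution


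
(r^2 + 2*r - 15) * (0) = 0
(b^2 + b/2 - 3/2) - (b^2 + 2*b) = -3*b/2 - 3/2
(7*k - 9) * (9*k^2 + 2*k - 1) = 63*k^3 - 67*k^2 - 25*k + 9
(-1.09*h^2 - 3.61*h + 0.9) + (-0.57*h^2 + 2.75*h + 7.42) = -1.66*h^2 - 0.86*h + 8.32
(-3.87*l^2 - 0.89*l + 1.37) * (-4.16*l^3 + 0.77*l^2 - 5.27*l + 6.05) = 16.0992*l^5 + 0.7225*l^4 + 14.0104*l^3 - 17.6683*l^2 - 12.6044*l + 8.2885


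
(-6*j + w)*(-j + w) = 6*j^2 - 7*j*w + w^2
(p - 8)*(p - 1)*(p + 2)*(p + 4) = p^4 - 3*p^3 - 38*p^2 - 24*p + 64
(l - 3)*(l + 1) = l^2 - 2*l - 3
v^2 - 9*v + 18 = (v - 6)*(v - 3)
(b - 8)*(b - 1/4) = b^2 - 33*b/4 + 2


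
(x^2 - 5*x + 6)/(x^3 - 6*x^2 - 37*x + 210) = (x^2 - 5*x + 6)/(x^3 - 6*x^2 - 37*x + 210)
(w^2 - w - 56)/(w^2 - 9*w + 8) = (w + 7)/(w - 1)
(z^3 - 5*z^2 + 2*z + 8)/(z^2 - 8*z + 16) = (z^2 - z - 2)/(z - 4)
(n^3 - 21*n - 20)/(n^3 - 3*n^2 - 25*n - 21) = (n^2 - n - 20)/(n^2 - 4*n - 21)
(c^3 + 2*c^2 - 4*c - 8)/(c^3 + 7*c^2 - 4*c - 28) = (c + 2)/(c + 7)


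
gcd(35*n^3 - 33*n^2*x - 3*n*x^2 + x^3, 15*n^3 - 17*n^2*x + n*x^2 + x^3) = -5*n^2 + 4*n*x + x^2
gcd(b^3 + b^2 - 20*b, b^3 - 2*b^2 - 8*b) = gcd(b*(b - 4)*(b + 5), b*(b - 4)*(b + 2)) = b^2 - 4*b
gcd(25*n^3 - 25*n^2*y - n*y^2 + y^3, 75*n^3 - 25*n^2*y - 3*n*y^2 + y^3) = -25*n^2 + y^2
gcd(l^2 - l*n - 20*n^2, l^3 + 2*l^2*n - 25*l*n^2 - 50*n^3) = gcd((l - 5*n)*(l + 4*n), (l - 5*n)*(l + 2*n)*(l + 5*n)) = l - 5*n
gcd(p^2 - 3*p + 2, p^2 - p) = p - 1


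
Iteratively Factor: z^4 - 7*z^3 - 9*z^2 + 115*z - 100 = (z + 4)*(z^3 - 11*z^2 + 35*z - 25) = (z - 1)*(z + 4)*(z^2 - 10*z + 25) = (z - 5)*(z - 1)*(z + 4)*(z - 5)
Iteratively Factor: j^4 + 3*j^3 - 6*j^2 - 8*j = (j + 4)*(j^3 - j^2 - 2*j) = (j + 1)*(j + 4)*(j^2 - 2*j) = (j - 2)*(j + 1)*(j + 4)*(j)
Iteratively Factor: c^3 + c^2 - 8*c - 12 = (c + 2)*(c^2 - c - 6) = (c - 3)*(c + 2)*(c + 2)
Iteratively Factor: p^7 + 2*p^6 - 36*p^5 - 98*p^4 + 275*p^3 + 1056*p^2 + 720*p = (p + 3)*(p^6 - p^5 - 33*p^4 + p^3 + 272*p^2 + 240*p) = (p - 4)*(p + 3)*(p^5 + 3*p^4 - 21*p^3 - 83*p^2 - 60*p) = (p - 4)*(p + 3)*(p + 4)*(p^4 - p^3 - 17*p^2 - 15*p) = (p - 5)*(p - 4)*(p + 3)*(p + 4)*(p^3 + 4*p^2 + 3*p) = (p - 5)*(p - 4)*(p + 3)^2*(p + 4)*(p^2 + p) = (p - 5)*(p - 4)*(p + 1)*(p + 3)^2*(p + 4)*(p)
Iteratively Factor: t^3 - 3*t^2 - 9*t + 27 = (t + 3)*(t^2 - 6*t + 9) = (t - 3)*(t + 3)*(t - 3)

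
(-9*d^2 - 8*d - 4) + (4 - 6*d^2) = -15*d^2 - 8*d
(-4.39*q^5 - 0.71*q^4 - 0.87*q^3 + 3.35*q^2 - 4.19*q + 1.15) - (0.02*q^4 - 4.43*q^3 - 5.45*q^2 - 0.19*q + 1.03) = -4.39*q^5 - 0.73*q^4 + 3.56*q^3 + 8.8*q^2 - 4.0*q + 0.12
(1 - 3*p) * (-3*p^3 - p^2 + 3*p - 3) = 9*p^4 - 10*p^2 + 12*p - 3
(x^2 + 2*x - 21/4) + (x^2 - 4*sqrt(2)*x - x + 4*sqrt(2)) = 2*x^2 - 4*sqrt(2)*x + x - 21/4 + 4*sqrt(2)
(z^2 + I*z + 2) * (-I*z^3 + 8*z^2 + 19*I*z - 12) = -I*z^5 + 9*z^4 + 25*I*z^3 - 15*z^2 + 26*I*z - 24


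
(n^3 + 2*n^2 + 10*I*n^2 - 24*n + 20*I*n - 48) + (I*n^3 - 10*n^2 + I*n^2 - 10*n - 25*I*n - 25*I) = n^3 + I*n^3 - 8*n^2 + 11*I*n^2 - 34*n - 5*I*n - 48 - 25*I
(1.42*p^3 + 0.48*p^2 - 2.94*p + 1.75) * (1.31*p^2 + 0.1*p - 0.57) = 1.8602*p^5 + 0.7708*p^4 - 4.6128*p^3 + 1.7249*p^2 + 1.8508*p - 0.9975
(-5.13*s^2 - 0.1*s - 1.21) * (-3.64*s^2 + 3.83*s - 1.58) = 18.6732*s^4 - 19.2839*s^3 + 12.1268*s^2 - 4.4763*s + 1.9118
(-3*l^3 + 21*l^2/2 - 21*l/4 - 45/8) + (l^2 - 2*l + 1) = -3*l^3 + 23*l^2/2 - 29*l/4 - 37/8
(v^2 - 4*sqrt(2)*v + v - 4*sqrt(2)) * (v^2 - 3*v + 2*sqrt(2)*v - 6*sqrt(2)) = v^4 - 2*sqrt(2)*v^3 - 2*v^3 - 19*v^2 + 4*sqrt(2)*v^2 + 6*sqrt(2)*v + 32*v + 48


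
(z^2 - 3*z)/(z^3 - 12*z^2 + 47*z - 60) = z/(z^2 - 9*z + 20)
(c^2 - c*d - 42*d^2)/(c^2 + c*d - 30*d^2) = (c - 7*d)/(c - 5*d)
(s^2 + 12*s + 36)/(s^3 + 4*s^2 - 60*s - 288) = 1/(s - 8)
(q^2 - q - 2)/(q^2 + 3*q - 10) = (q + 1)/(q + 5)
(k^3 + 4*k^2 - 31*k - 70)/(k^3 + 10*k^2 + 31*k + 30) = (k^2 + 2*k - 35)/(k^2 + 8*k + 15)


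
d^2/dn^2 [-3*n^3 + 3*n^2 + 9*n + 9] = 6 - 18*n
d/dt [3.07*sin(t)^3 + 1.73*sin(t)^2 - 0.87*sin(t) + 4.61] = (9.21*sin(t)^2 + 3.46*sin(t) - 0.87)*cos(t)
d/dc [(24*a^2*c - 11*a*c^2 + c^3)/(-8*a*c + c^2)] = 1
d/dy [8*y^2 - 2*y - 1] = 16*y - 2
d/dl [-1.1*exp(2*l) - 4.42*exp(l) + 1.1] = (-2.2*exp(l) - 4.42)*exp(l)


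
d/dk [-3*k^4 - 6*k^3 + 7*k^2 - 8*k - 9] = -12*k^3 - 18*k^2 + 14*k - 8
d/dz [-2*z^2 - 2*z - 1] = -4*z - 2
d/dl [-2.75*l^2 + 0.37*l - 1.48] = 0.37 - 5.5*l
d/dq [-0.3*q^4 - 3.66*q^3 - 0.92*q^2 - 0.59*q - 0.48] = -1.2*q^3 - 10.98*q^2 - 1.84*q - 0.59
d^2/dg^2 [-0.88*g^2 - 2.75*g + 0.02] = -1.76000000000000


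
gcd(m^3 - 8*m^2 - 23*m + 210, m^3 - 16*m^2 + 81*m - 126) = m^2 - 13*m + 42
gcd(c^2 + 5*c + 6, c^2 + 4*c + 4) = c + 2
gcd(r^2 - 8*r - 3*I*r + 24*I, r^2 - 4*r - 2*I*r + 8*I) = 1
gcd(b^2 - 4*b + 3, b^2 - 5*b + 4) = b - 1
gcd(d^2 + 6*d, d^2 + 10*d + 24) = d + 6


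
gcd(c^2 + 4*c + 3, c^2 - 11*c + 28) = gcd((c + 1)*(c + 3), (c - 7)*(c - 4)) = 1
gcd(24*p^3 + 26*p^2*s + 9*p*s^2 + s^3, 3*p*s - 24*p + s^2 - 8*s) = 3*p + s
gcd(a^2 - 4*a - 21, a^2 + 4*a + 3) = a + 3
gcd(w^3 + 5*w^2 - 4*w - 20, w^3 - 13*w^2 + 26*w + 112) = w + 2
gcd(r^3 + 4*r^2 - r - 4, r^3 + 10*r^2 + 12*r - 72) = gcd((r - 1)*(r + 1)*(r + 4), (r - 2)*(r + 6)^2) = 1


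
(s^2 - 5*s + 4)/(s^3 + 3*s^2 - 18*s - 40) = (s - 1)/(s^2 + 7*s + 10)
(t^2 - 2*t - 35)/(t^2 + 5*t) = (t - 7)/t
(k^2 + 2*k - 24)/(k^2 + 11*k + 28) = (k^2 + 2*k - 24)/(k^2 + 11*k + 28)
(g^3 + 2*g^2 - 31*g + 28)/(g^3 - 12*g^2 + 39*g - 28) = (g + 7)/(g - 7)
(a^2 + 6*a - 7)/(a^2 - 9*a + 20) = (a^2 + 6*a - 7)/(a^2 - 9*a + 20)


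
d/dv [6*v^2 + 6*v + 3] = 12*v + 6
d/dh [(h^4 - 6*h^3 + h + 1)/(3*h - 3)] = (3*h^4 - 16*h^3 + 18*h^2 - 2)/(3*(h^2 - 2*h + 1))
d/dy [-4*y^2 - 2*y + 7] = -8*y - 2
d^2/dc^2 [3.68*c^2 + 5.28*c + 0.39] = 7.36000000000000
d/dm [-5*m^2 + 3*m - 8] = 3 - 10*m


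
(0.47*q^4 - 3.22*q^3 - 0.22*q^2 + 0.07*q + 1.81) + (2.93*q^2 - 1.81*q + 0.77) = 0.47*q^4 - 3.22*q^3 + 2.71*q^2 - 1.74*q + 2.58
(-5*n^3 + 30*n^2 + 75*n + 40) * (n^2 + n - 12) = -5*n^5 + 25*n^4 + 165*n^3 - 245*n^2 - 860*n - 480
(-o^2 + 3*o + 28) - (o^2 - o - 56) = -2*o^2 + 4*o + 84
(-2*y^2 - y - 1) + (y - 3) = -2*y^2 - 4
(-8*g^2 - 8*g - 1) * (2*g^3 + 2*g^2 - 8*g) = -16*g^5 - 32*g^4 + 46*g^3 + 62*g^2 + 8*g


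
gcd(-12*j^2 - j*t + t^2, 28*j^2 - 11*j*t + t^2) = -4*j + t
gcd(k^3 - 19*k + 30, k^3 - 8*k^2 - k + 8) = 1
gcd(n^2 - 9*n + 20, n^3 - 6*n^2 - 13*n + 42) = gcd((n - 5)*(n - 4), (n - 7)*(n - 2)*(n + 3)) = 1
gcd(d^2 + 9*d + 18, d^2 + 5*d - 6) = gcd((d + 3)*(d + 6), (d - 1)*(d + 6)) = d + 6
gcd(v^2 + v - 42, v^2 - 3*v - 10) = 1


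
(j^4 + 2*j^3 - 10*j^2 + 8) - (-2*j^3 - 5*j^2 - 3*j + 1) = j^4 + 4*j^3 - 5*j^2 + 3*j + 7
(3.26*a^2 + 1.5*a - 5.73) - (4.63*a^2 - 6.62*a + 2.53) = -1.37*a^2 + 8.12*a - 8.26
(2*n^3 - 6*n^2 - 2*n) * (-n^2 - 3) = -2*n^5 + 6*n^4 - 4*n^3 + 18*n^2 + 6*n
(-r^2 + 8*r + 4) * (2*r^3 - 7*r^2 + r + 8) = -2*r^5 + 23*r^4 - 49*r^3 - 28*r^2 + 68*r + 32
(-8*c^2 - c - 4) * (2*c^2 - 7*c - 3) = -16*c^4 + 54*c^3 + 23*c^2 + 31*c + 12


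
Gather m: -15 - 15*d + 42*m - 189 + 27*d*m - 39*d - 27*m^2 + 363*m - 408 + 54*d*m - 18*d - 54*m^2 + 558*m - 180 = -72*d - 81*m^2 + m*(81*d + 963) - 792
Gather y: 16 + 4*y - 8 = 4*y + 8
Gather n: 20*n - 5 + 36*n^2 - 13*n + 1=36*n^2 + 7*n - 4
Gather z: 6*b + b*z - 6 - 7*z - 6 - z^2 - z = 6*b - z^2 + z*(b - 8) - 12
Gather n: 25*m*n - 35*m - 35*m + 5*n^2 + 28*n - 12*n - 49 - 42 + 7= -70*m + 5*n^2 + n*(25*m + 16) - 84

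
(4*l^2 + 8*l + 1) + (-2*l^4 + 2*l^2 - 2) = -2*l^4 + 6*l^2 + 8*l - 1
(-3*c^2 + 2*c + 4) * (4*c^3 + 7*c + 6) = -12*c^5 + 8*c^4 - 5*c^3 - 4*c^2 + 40*c + 24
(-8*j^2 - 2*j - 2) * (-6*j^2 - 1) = 48*j^4 + 12*j^3 + 20*j^2 + 2*j + 2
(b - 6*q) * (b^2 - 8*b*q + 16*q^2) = b^3 - 14*b^2*q + 64*b*q^2 - 96*q^3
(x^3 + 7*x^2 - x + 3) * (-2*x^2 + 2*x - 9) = -2*x^5 - 12*x^4 + 7*x^3 - 71*x^2 + 15*x - 27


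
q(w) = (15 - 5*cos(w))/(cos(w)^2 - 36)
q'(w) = 2*(15 - 5*cos(w))*sin(w)*cos(w)/(cos(w)^2 - 36)^2 + 5*sin(w)/(cos(w)^2 - 36) = 5*(sin(w)^2 + 6*cos(w) - 37)*sin(w)/(cos(w)^2 - 36)^2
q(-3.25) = -0.57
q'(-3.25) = -0.02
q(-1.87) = -0.46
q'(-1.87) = 0.14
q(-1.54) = -0.41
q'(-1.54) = 0.14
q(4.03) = -0.51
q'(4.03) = 0.12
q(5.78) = -0.30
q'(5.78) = 0.06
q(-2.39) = -0.53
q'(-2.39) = 0.11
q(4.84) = -0.40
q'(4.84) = 0.14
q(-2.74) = -0.56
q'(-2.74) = 0.07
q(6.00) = -0.29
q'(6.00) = 0.04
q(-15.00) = -0.53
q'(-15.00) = 0.11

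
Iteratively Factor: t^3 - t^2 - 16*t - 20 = (t + 2)*(t^2 - 3*t - 10) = (t - 5)*(t + 2)*(t + 2)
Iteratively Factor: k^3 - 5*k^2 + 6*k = (k - 2)*(k^2 - 3*k) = (k - 3)*(k - 2)*(k)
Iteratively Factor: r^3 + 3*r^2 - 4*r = (r)*(r^2 + 3*r - 4) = r*(r - 1)*(r + 4)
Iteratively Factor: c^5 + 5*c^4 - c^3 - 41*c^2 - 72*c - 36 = (c - 3)*(c^4 + 8*c^3 + 23*c^2 + 28*c + 12) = (c - 3)*(c + 2)*(c^3 + 6*c^2 + 11*c + 6) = (c - 3)*(c + 2)*(c + 3)*(c^2 + 3*c + 2) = (c - 3)*(c + 1)*(c + 2)*(c + 3)*(c + 2)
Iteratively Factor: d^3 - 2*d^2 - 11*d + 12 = (d - 4)*(d^2 + 2*d - 3) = (d - 4)*(d - 1)*(d + 3)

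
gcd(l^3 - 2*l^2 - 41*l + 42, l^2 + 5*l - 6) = l^2 + 5*l - 6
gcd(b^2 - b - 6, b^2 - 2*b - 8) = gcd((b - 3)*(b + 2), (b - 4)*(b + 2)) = b + 2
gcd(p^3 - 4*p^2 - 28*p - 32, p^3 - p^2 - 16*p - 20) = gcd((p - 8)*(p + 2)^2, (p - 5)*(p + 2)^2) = p^2 + 4*p + 4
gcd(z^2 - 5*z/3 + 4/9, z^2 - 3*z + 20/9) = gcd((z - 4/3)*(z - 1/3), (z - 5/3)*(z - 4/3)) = z - 4/3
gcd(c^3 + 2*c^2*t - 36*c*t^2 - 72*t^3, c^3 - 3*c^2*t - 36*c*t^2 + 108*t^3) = -c^2 + 36*t^2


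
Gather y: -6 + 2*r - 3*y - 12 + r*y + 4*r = 6*r + y*(r - 3) - 18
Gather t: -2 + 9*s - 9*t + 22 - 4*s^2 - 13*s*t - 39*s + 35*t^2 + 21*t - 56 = -4*s^2 - 30*s + 35*t^2 + t*(12 - 13*s) - 36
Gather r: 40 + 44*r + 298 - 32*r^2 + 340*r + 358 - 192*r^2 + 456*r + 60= -224*r^2 + 840*r + 756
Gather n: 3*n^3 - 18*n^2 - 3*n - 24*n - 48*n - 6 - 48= 3*n^3 - 18*n^2 - 75*n - 54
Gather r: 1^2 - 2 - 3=-4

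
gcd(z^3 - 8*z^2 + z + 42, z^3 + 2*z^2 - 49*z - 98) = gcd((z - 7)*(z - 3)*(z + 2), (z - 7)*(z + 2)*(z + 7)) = z^2 - 5*z - 14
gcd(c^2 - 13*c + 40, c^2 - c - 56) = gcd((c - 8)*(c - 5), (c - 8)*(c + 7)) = c - 8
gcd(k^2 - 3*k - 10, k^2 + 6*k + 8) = k + 2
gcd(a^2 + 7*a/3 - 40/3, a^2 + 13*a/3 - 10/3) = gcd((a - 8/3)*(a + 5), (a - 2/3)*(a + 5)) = a + 5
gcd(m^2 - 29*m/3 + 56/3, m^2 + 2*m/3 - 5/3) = 1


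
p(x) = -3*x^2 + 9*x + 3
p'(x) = 9 - 6*x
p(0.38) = 5.99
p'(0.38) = 6.72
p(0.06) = 3.53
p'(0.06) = 8.64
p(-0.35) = -0.52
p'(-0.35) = 11.10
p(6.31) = -59.66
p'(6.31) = -28.86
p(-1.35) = -14.62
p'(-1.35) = 17.10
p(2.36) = 7.53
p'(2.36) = -5.16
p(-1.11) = -10.69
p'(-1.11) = 15.66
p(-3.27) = -58.51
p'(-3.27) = 28.62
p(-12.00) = -537.00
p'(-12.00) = 81.00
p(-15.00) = -807.00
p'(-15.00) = 99.00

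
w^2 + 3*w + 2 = (w + 1)*(w + 2)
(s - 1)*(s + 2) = s^2 + s - 2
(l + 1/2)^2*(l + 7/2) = l^3 + 9*l^2/2 + 15*l/4 + 7/8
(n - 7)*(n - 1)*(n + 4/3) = n^3 - 20*n^2/3 - 11*n/3 + 28/3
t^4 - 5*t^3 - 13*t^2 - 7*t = t*(t - 7)*(t + 1)^2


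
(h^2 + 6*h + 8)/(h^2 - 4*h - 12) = (h + 4)/(h - 6)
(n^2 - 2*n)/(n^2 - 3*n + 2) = n/(n - 1)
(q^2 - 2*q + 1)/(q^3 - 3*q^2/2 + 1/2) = 2/(2*q + 1)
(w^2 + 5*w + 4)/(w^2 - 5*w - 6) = (w + 4)/(w - 6)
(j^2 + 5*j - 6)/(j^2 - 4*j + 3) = (j + 6)/(j - 3)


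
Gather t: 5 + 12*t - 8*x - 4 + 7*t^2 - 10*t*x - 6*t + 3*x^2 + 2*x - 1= 7*t^2 + t*(6 - 10*x) + 3*x^2 - 6*x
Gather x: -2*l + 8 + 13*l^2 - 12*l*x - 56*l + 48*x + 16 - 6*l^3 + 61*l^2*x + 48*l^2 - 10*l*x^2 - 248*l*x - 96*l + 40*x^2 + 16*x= -6*l^3 + 61*l^2 - 154*l + x^2*(40 - 10*l) + x*(61*l^2 - 260*l + 64) + 24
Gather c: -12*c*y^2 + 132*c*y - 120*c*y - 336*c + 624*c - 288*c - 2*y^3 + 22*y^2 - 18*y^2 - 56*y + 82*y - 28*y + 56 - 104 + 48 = c*(-12*y^2 + 12*y) - 2*y^3 + 4*y^2 - 2*y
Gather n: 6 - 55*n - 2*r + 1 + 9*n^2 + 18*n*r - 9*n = 9*n^2 + n*(18*r - 64) - 2*r + 7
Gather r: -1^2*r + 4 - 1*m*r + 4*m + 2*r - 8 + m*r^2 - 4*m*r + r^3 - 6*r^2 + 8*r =4*m + r^3 + r^2*(m - 6) + r*(9 - 5*m) - 4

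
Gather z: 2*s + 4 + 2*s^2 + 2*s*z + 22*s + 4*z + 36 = 2*s^2 + 24*s + z*(2*s + 4) + 40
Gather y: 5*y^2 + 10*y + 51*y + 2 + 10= 5*y^2 + 61*y + 12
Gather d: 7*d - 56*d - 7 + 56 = 49 - 49*d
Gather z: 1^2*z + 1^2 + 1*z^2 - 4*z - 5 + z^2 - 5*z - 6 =2*z^2 - 8*z - 10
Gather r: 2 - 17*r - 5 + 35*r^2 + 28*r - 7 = 35*r^2 + 11*r - 10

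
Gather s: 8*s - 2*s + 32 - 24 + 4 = 6*s + 12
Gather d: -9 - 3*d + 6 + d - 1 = -2*d - 4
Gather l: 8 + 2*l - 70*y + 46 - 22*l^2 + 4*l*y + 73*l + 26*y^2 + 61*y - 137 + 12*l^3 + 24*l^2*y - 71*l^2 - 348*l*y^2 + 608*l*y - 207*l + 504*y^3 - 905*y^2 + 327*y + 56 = 12*l^3 + l^2*(24*y - 93) + l*(-348*y^2 + 612*y - 132) + 504*y^3 - 879*y^2 + 318*y - 27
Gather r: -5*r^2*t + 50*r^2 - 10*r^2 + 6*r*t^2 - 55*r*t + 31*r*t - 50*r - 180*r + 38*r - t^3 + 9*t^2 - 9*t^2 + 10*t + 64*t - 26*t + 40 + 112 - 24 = r^2*(40 - 5*t) + r*(6*t^2 - 24*t - 192) - t^3 + 48*t + 128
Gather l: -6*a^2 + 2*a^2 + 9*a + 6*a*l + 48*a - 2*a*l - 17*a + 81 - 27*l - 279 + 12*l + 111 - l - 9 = -4*a^2 + 40*a + l*(4*a - 16) - 96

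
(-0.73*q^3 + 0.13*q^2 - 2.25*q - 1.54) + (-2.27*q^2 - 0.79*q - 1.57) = -0.73*q^3 - 2.14*q^2 - 3.04*q - 3.11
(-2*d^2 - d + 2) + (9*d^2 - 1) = 7*d^2 - d + 1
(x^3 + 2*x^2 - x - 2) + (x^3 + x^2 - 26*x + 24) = 2*x^3 + 3*x^2 - 27*x + 22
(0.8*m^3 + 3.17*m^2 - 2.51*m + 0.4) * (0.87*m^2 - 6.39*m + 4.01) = 0.696*m^5 - 2.3541*m^4 - 19.232*m^3 + 29.0986*m^2 - 12.6211*m + 1.604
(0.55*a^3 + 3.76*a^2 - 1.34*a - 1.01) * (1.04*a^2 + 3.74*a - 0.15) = 0.572*a^5 + 5.9674*a^4 + 12.5863*a^3 - 6.626*a^2 - 3.5764*a + 0.1515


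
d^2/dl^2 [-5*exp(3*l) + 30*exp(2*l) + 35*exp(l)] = (-45*exp(2*l) + 120*exp(l) + 35)*exp(l)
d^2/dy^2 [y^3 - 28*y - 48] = 6*y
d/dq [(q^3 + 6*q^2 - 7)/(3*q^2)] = (q^3 + 14)/(3*q^3)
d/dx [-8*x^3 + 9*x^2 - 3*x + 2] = -24*x^2 + 18*x - 3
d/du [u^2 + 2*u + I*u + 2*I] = 2*u + 2 + I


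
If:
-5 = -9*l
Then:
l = 5/9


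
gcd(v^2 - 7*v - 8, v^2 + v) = v + 1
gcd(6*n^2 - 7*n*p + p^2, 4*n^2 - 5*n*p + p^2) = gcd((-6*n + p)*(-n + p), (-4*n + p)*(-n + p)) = -n + p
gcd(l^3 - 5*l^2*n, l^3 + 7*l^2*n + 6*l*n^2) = l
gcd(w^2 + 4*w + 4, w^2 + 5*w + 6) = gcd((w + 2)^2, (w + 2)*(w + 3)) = w + 2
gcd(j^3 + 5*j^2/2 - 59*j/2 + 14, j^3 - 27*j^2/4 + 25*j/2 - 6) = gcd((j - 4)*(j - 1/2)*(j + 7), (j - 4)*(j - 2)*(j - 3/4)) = j - 4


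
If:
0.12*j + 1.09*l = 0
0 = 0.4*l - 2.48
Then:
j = -56.32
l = 6.20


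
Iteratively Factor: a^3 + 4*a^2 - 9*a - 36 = (a - 3)*(a^2 + 7*a + 12) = (a - 3)*(a + 4)*(a + 3)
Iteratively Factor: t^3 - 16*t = (t - 4)*(t^2 + 4*t) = (t - 4)*(t + 4)*(t)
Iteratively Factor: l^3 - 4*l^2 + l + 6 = (l - 3)*(l^2 - l - 2) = (l - 3)*(l + 1)*(l - 2)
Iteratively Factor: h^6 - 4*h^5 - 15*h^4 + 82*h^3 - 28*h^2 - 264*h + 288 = (h - 2)*(h^5 - 2*h^4 - 19*h^3 + 44*h^2 + 60*h - 144) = (h - 2)*(h + 4)*(h^4 - 6*h^3 + 5*h^2 + 24*h - 36) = (h - 2)*(h + 2)*(h + 4)*(h^3 - 8*h^2 + 21*h - 18) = (h - 3)*(h - 2)*(h + 2)*(h + 4)*(h^2 - 5*h + 6) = (h - 3)^2*(h - 2)*(h + 2)*(h + 4)*(h - 2)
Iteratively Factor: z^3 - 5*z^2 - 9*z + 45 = (z + 3)*(z^2 - 8*z + 15) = (z - 3)*(z + 3)*(z - 5)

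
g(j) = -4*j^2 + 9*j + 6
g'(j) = 9 - 8*j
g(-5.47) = -162.91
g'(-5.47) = 52.76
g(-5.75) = -178.00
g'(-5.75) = 55.00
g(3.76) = -16.71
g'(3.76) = -21.08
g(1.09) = 11.06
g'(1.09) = 0.28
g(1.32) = 10.91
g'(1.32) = -1.56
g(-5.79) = -180.21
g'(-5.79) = 55.32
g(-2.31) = -36.13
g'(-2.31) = 27.48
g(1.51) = 10.47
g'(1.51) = -3.08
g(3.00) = -3.00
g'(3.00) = -15.00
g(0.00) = 6.00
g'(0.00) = 9.00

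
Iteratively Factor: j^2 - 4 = (j + 2)*(j - 2)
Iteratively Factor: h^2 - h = (h - 1)*(h)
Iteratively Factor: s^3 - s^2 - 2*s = (s - 2)*(s^2 + s) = s*(s - 2)*(s + 1)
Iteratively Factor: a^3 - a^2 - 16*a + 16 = (a + 4)*(a^2 - 5*a + 4) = (a - 1)*(a + 4)*(a - 4)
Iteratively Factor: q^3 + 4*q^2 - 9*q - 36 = (q + 3)*(q^2 + q - 12) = (q + 3)*(q + 4)*(q - 3)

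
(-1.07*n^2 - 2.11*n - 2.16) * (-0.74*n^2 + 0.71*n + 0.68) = 0.7918*n^4 + 0.8017*n^3 - 0.6273*n^2 - 2.9684*n - 1.4688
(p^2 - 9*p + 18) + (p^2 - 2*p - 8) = 2*p^2 - 11*p + 10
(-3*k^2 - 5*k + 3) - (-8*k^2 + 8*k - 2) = 5*k^2 - 13*k + 5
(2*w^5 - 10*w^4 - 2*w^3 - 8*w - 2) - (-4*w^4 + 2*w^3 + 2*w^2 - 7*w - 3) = 2*w^5 - 6*w^4 - 4*w^3 - 2*w^2 - w + 1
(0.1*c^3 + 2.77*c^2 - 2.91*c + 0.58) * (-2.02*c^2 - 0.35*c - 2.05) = -0.202*c^5 - 5.6304*c^4 + 4.7037*c^3 - 5.8316*c^2 + 5.7625*c - 1.189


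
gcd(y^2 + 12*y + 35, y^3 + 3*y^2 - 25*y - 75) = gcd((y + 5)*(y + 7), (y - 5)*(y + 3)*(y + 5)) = y + 5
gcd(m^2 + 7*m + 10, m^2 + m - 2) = m + 2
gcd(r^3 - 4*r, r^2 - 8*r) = r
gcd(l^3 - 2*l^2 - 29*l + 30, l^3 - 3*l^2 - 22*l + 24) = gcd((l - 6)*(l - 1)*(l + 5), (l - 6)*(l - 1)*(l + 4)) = l^2 - 7*l + 6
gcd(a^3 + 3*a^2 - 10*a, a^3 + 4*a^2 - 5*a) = a^2 + 5*a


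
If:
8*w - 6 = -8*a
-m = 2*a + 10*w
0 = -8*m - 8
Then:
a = 13/16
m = -1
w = -1/16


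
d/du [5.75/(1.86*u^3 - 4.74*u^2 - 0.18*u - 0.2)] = (-32.085*u^2 + 54.51*u + 1.035)/(-1.86*u^3 + 4.74*u^2 + 0.18*u + 0.2)^2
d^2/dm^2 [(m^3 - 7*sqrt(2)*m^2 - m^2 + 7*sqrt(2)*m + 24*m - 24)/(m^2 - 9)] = 2*(7*sqrt(2)*m^3 + 33*m^3 - 189*sqrt(2)*m^2 - 99*m^2 + 189*sqrt(2)*m + 891*m - 567*sqrt(2) - 297)/(m^6 - 27*m^4 + 243*m^2 - 729)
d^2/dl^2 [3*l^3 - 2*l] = 18*l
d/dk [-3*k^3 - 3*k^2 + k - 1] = -9*k^2 - 6*k + 1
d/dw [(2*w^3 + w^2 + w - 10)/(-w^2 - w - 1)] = (-2*w^4 - 4*w^3 - 6*w^2 - 22*w - 11)/(w^4 + 2*w^3 + 3*w^2 + 2*w + 1)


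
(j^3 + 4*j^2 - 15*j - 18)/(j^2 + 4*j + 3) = (j^2 + 3*j - 18)/(j + 3)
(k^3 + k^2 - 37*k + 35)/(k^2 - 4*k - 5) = (k^2 + 6*k - 7)/(k + 1)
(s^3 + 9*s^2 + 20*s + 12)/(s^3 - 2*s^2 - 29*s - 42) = (s^2 + 7*s + 6)/(s^2 - 4*s - 21)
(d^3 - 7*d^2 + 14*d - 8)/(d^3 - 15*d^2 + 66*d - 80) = (d^2 - 5*d + 4)/(d^2 - 13*d + 40)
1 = 1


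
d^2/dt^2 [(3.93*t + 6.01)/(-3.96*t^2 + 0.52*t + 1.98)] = ((3.93*t + 6.01)*(7.92*t - 0.52)*(15.84*t - 1.04) + (93.3768*t + 43.512)*(-3.96*t^2 + 0.52*t + 1.98))/(-3.96*t^2 + 0.52*t + 1.98)^3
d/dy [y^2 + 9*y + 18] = 2*y + 9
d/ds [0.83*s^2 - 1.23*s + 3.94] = 1.66*s - 1.23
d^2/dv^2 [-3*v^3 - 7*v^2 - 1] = -18*v - 14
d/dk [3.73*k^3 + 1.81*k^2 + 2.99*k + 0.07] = 11.19*k^2 + 3.62*k + 2.99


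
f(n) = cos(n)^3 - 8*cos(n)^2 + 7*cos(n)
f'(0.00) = 0.00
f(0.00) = 0.00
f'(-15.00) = 13.58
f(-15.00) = -10.37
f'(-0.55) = -2.33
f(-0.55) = 0.77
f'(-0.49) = -2.25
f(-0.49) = 0.64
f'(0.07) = 0.42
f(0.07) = 0.01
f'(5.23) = -0.16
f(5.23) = 1.63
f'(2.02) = -13.07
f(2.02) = -4.63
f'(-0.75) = -2.11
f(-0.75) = 1.23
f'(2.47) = -13.29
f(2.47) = -10.86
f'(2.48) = -13.20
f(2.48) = -10.99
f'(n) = -3*sin(n)*cos(n)^2 + 16*sin(n)*cos(n) - 7*sin(n)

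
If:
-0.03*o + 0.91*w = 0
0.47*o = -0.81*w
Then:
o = 0.00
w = 0.00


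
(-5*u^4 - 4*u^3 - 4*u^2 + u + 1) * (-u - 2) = 5*u^5 + 14*u^4 + 12*u^3 + 7*u^2 - 3*u - 2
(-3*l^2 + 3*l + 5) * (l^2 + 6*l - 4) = -3*l^4 - 15*l^3 + 35*l^2 + 18*l - 20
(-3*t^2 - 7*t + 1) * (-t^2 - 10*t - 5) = 3*t^4 + 37*t^3 + 84*t^2 + 25*t - 5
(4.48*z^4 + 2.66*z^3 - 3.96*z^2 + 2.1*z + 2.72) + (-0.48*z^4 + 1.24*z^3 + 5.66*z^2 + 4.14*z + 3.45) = 4.0*z^4 + 3.9*z^3 + 1.7*z^2 + 6.24*z + 6.17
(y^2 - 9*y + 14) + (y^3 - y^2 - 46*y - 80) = y^3 - 55*y - 66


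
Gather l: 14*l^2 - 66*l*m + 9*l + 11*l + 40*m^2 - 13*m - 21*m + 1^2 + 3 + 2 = 14*l^2 + l*(20 - 66*m) + 40*m^2 - 34*m + 6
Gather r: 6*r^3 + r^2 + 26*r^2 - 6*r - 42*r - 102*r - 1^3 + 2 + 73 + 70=6*r^3 + 27*r^2 - 150*r + 144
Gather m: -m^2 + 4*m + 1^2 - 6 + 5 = -m^2 + 4*m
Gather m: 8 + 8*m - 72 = 8*m - 64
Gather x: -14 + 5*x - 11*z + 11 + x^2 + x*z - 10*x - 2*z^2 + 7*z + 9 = x^2 + x*(z - 5) - 2*z^2 - 4*z + 6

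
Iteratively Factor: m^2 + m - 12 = (m + 4)*(m - 3)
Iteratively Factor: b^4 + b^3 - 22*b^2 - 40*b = (b - 5)*(b^3 + 6*b^2 + 8*b) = (b - 5)*(b + 2)*(b^2 + 4*b) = (b - 5)*(b + 2)*(b + 4)*(b)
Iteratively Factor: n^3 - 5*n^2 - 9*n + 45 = (n + 3)*(n^2 - 8*n + 15) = (n - 3)*(n + 3)*(n - 5)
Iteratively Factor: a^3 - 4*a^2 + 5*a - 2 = (a - 1)*(a^2 - 3*a + 2) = (a - 1)^2*(a - 2)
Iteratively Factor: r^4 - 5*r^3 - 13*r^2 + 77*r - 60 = (r - 1)*(r^3 - 4*r^2 - 17*r + 60) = (r - 5)*(r - 1)*(r^2 + r - 12) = (r - 5)*(r - 3)*(r - 1)*(r + 4)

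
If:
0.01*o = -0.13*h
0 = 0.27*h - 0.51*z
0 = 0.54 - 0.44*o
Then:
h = -0.09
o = 1.23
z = -0.05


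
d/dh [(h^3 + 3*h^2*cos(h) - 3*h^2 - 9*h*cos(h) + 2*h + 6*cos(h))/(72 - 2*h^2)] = (3*h^4*sin(h) - h^4 - 9*h^3*sin(h) - 102*h^2*sin(h) - 9*h^2*cos(h) + 110*h^2 + 324*h*sin(h) + 228*h*cos(h) - 216*h - 216*sin(h) - 324*cos(h) + 72)/(2*(h^4 - 72*h^2 + 1296))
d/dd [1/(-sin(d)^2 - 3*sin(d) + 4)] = (2*sin(d) + 3)*cos(d)/(sin(d)^2 + 3*sin(d) - 4)^2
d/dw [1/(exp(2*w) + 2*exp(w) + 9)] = -2*(exp(w) + 1)*exp(w)/(exp(2*w) + 2*exp(w) + 9)^2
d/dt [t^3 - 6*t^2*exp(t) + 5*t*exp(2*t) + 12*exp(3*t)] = -6*t^2*exp(t) + 3*t^2 + 10*t*exp(2*t) - 12*t*exp(t) + 36*exp(3*t) + 5*exp(2*t)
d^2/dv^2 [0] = 0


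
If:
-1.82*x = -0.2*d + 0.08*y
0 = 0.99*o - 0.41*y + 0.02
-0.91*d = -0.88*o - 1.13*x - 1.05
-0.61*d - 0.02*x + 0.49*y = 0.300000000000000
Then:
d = 3.11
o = 1.84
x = 0.14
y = 4.49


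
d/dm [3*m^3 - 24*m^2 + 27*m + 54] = 9*m^2 - 48*m + 27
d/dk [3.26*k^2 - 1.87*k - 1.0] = 6.52*k - 1.87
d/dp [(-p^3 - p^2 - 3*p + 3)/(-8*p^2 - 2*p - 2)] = (2*p^4 + p^3 - 4*p^2 + 13*p + 3)/(16*p^4 + 8*p^3 + 9*p^2 + 2*p + 1)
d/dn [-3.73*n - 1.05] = -3.73000000000000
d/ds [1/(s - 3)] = -1/(s - 3)^2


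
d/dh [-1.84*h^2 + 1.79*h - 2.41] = 1.79 - 3.68*h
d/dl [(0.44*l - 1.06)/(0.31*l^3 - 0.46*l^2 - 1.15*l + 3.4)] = (-0.2728*l^3 + 1.1882*l^2 - 0.9752*l + 0.277)/(0.0961*l^6 - 0.2852*l^5 - 0.5014*l^4 + 3.166*l^3 - 1.8055*l^2 - 7.82*l + 11.56)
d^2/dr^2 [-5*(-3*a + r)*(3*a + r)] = -10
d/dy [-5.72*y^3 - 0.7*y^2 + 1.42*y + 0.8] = -17.16*y^2 - 1.4*y + 1.42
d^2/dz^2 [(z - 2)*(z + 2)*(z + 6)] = 6*z + 12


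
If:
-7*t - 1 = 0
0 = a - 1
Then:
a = 1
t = -1/7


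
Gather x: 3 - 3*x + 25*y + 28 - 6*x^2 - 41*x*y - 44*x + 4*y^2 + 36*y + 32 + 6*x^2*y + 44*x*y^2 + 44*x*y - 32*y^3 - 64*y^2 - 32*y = x^2*(6*y - 6) + x*(44*y^2 + 3*y - 47) - 32*y^3 - 60*y^2 + 29*y + 63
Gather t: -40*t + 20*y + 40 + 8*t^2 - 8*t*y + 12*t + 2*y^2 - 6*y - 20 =8*t^2 + t*(-8*y - 28) + 2*y^2 + 14*y + 20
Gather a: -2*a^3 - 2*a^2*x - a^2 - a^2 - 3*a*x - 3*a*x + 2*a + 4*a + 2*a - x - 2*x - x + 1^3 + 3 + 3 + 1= -2*a^3 + a^2*(-2*x - 2) + a*(8 - 6*x) - 4*x + 8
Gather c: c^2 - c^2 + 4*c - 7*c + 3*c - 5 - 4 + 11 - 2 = 0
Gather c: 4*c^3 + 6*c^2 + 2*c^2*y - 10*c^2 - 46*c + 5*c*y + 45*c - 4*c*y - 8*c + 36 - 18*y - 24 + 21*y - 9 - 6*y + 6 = 4*c^3 + c^2*(2*y - 4) + c*(y - 9) - 3*y + 9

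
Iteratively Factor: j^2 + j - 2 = (j - 1)*(j + 2)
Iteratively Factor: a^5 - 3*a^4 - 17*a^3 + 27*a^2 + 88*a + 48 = (a - 4)*(a^4 + a^3 - 13*a^2 - 25*a - 12) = (a - 4)^2*(a^3 + 5*a^2 + 7*a + 3) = (a - 4)^2*(a + 1)*(a^2 + 4*a + 3) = (a - 4)^2*(a + 1)*(a + 3)*(a + 1)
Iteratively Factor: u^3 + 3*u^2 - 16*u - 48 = (u + 3)*(u^2 - 16) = (u - 4)*(u + 3)*(u + 4)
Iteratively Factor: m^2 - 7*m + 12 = (m - 3)*(m - 4)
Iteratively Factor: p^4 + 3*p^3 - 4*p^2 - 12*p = (p)*(p^3 + 3*p^2 - 4*p - 12) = p*(p + 3)*(p^2 - 4) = p*(p - 2)*(p + 3)*(p + 2)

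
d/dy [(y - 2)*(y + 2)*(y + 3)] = 3*y^2 + 6*y - 4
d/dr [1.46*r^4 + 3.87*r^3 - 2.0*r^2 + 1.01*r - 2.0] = 5.84*r^3 + 11.61*r^2 - 4.0*r + 1.01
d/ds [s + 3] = 1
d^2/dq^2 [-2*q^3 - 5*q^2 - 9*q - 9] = -12*q - 10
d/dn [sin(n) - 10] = cos(n)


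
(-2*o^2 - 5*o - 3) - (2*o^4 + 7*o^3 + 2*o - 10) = -2*o^4 - 7*o^3 - 2*o^2 - 7*o + 7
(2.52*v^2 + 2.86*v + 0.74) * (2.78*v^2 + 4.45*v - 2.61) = 7.0056*v^4 + 19.1648*v^3 + 8.207*v^2 - 4.1716*v - 1.9314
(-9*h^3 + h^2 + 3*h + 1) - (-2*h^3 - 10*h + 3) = -7*h^3 + h^2 + 13*h - 2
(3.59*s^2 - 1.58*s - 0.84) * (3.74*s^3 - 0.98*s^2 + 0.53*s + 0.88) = 13.4266*s^5 - 9.4274*s^4 + 0.3095*s^3 + 3.145*s^2 - 1.8356*s - 0.7392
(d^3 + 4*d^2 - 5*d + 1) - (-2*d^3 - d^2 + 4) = 3*d^3 + 5*d^2 - 5*d - 3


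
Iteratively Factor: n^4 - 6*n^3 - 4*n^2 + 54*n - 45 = (n - 3)*(n^3 - 3*n^2 - 13*n + 15) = (n - 3)*(n + 3)*(n^2 - 6*n + 5) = (n - 5)*(n - 3)*(n + 3)*(n - 1)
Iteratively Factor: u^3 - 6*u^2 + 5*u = (u - 5)*(u^2 - u) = (u - 5)*(u - 1)*(u)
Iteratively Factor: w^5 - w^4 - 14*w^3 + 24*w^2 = (w + 4)*(w^4 - 5*w^3 + 6*w^2) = w*(w + 4)*(w^3 - 5*w^2 + 6*w) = w^2*(w + 4)*(w^2 - 5*w + 6) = w^2*(w - 2)*(w + 4)*(w - 3)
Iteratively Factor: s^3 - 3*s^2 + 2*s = (s - 1)*(s^2 - 2*s) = (s - 2)*(s - 1)*(s)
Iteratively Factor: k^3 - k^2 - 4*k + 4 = (k - 2)*(k^2 + k - 2) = (k - 2)*(k - 1)*(k + 2)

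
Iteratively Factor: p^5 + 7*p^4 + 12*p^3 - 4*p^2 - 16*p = (p + 4)*(p^4 + 3*p^3 - 4*p) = (p - 1)*(p + 4)*(p^3 + 4*p^2 + 4*p) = (p - 1)*(p + 2)*(p + 4)*(p^2 + 2*p) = (p - 1)*(p + 2)^2*(p + 4)*(p)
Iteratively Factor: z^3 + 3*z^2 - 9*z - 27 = (z - 3)*(z^2 + 6*z + 9) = (z - 3)*(z + 3)*(z + 3)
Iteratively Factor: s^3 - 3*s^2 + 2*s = (s - 2)*(s^2 - s) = s*(s - 2)*(s - 1)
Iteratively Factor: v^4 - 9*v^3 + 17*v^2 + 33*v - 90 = (v - 3)*(v^3 - 6*v^2 - v + 30) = (v - 3)^2*(v^2 - 3*v - 10) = (v - 5)*(v - 3)^2*(v + 2)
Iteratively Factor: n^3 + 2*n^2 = (n + 2)*(n^2) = n*(n + 2)*(n)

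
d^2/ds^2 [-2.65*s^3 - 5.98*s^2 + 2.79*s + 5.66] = -15.9*s - 11.96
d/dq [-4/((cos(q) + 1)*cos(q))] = -(4*sin(q)/cos(q)^2 + 8*tan(q))/(cos(q) + 1)^2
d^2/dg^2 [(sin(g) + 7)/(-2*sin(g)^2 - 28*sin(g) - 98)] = (sin(g)^2 - 7*sin(g) - 2)/(2*(sin(g) + 7)^3)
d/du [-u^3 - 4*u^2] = u*(-3*u - 8)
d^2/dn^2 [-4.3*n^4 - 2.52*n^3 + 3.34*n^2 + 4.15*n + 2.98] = -51.6*n^2 - 15.12*n + 6.68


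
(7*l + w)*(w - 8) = 7*l*w - 56*l + w^2 - 8*w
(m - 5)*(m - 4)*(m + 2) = m^3 - 7*m^2 + 2*m + 40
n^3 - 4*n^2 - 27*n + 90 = (n - 6)*(n - 3)*(n + 5)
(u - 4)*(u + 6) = u^2 + 2*u - 24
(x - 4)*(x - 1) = x^2 - 5*x + 4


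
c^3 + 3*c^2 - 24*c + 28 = (c - 2)^2*(c + 7)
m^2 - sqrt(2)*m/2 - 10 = (m - 5*sqrt(2)/2)*(m + 2*sqrt(2))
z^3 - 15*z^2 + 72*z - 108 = (z - 6)^2*(z - 3)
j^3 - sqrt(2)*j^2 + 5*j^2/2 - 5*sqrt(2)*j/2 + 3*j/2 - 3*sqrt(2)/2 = (j + 1)*(j + 3/2)*(j - sqrt(2))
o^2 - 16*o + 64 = (o - 8)^2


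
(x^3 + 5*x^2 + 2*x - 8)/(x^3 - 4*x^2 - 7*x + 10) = (x + 4)/(x - 5)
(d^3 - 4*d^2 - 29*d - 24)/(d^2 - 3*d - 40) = (d^2 + 4*d + 3)/(d + 5)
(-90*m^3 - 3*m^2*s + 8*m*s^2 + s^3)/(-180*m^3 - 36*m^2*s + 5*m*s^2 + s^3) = (-3*m + s)/(-6*m + s)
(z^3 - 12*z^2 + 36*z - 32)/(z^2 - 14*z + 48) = (z^2 - 4*z + 4)/(z - 6)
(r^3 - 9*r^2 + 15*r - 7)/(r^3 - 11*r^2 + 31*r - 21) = (r - 1)/(r - 3)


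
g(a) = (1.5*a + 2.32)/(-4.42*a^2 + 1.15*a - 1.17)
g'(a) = (1.5*a + 2.32)*(8.84*a - 1.15)/(-4.42*a^2 + 1.15*a - 1.17)^2 + 1.5/(-4.42*a^2 + 1.15*a - 1.17)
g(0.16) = -2.33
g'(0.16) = -0.80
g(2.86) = -0.19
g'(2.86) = 0.09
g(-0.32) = -0.92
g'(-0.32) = -2.60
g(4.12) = -0.12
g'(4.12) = 0.04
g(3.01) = -0.18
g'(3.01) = 0.08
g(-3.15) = 0.05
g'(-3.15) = -0.00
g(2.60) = -0.22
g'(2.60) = 0.12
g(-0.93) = -0.15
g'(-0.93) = -0.48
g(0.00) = -1.98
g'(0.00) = -3.23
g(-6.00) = 0.04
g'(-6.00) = 0.00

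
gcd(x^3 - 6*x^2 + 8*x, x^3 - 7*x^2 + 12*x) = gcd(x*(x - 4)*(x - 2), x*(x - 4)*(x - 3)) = x^2 - 4*x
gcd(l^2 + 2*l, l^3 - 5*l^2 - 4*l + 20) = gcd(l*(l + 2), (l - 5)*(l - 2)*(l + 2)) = l + 2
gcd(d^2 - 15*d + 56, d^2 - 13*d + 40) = d - 8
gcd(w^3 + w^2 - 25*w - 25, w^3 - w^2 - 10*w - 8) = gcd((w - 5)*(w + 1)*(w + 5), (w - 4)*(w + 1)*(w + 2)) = w + 1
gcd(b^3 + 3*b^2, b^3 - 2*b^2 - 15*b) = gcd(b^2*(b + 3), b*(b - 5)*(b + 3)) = b^2 + 3*b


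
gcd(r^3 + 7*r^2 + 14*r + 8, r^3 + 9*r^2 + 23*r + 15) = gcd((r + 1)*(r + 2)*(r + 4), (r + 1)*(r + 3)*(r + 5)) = r + 1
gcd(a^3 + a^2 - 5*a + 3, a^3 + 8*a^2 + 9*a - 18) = a^2 + 2*a - 3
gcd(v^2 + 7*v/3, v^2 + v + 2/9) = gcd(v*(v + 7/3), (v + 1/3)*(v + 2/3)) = 1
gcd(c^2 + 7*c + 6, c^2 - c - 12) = 1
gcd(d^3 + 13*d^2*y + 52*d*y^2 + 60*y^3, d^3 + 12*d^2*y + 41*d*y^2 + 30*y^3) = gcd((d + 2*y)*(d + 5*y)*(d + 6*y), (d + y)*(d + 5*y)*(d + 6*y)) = d^2 + 11*d*y + 30*y^2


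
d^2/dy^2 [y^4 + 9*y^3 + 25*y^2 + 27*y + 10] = 12*y^2 + 54*y + 50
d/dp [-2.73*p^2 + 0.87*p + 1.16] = 0.87 - 5.46*p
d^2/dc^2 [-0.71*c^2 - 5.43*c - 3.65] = -1.42000000000000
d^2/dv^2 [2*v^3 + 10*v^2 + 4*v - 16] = 12*v + 20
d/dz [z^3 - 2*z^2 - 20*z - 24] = 3*z^2 - 4*z - 20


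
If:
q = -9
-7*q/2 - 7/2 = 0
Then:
No Solution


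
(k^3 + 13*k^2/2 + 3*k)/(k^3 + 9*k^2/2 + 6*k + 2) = k*(k + 6)/(k^2 + 4*k + 4)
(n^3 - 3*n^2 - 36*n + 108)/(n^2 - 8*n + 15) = (n^2 - 36)/(n - 5)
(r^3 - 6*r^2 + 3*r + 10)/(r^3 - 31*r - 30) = (r^2 - 7*r + 10)/(r^2 - r - 30)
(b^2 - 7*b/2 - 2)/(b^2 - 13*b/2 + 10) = (2*b + 1)/(2*b - 5)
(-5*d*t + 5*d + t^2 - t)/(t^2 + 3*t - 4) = (-5*d + t)/(t + 4)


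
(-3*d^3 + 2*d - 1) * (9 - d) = 3*d^4 - 27*d^3 - 2*d^2 + 19*d - 9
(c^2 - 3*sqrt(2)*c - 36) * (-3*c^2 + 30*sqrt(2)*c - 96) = -3*c^4 + 39*sqrt(2)*c^3 - 168*c^2 - 792*sqrt(2)*c + 3456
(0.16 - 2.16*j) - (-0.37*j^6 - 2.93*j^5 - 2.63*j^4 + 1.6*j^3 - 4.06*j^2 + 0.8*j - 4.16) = 0.37*j^6 + 2.93*j^5 + 2.63*j^4 - 1.6*j^3 + 4.06*j^2 - 2.96*j + 4.32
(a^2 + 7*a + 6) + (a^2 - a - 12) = 2*a^2 + 6*a - 6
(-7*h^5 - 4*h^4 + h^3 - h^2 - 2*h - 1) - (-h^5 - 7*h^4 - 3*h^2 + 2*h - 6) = -6*h^5 + 3*h^4 + h^3 + 2*h^2 - 4*h + 5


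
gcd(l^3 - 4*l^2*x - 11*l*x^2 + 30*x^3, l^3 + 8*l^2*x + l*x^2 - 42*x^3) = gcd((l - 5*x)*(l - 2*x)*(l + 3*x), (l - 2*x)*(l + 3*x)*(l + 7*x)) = -l^2 - l*x + 6*x^2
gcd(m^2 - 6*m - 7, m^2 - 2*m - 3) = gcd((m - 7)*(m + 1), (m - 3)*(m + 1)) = m + 1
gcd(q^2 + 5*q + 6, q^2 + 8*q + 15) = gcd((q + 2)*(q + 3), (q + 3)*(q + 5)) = q + 3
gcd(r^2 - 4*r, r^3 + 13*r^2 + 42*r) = r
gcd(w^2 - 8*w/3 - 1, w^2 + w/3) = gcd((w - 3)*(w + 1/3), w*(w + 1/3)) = w + 1/3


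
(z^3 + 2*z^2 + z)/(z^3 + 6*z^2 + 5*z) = (z + 1)/(z + 5)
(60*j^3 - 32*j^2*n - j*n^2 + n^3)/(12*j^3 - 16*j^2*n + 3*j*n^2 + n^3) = (5*j - n)/(j - n)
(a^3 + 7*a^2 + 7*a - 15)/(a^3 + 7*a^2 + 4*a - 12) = (a^2 + 8*a + 15)/(a^2 + 8*a + 12)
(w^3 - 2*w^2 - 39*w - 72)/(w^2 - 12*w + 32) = (w^2 + 6*w + 9)/(w - 4)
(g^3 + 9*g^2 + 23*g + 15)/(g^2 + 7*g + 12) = (g^2 + 6*g + 5)/(g + 4)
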